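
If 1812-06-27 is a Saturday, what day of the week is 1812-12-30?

June 1812: 30 − 27 = 3 days remain.
Then July (31), August (31), September (30), October (31), November (30): 31 + 31 + 30 + 31 + 30 = 153 days.
December 1–30, 1812: 30 days.
Total: 3 + 153 + 30 = 186 days.
186 mod 7 = 4, so 4 days after Saturday is Wednesday.

Wednesday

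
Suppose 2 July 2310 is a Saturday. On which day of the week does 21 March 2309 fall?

Sunday

Count forward from the earlier date (March 21, 2309) to the later (July 2, 2310):
Day-of-year of March 21, 2309: 80.
Day-of-year of July 2, 2310: 183.
2309 has 365 days, so 365 − 80 = 285 days remain in 2309.
Total: 285 + 183 = 468 days.
468 mod 7 = 6, so 6 days before Saturday is Sunday.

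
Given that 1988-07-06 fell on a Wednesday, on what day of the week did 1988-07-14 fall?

Within July 1988: 14 − 6 = 8 days.
8 mod 7 = 1, so 1 day after Wednesday is Thursday.

Thursday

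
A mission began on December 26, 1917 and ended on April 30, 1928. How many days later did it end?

3778

Day-of-year of December 26, 1917: 360.
Day-of-year of April 30, 1928: 121.
1917 has 365 days, so 365 − 360 = 5 days remain in 1917.
Full years 1918–1927: 8 common + 2 leap = 8×365 + 2×366 = 3652 days.
Total: 5 + 3652 + 121 = 3778 days.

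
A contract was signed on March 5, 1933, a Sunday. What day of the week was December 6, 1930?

Saturday

Count forward from the earlier date (December 6, 1930) to the later (March 5, 1933):
December 6, 1930 → December 6, 1931: 365 days.
December 6, 1931 → December 6, 1932: 366 days (1932 is a leap year).
December 1932: 31 − 6 = 25 days remain.
Then January (31), February 1933 (28): 31 + 28 = 59 days.
March 1–5, 1933: 5 days.
Residual: 89 days.
Total: 820 days.
820 mod 7 = 1, so 1 day before Sunday is Saturday.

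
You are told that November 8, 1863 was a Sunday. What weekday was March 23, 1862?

Count forward from the earlier date (March 23, 1862) to the later (November 8, 1863):
March 23, 1862 → March 23, 1863: 365 days.
March 1863: 31 − 23 = 8 days remain.
Then April (30), May (31), June (30), July (31), August (31), September (30), October (31): 30 + 31 + 30 + 31 + 31 + 30 + 31 = 214 days.
November 1–8, 1863: 8 days.
Residual: 230 days.
Total: 595 days.
595 is a multiple of 7, so March 23, 1862 falls on the same weekday: Sunday.

Sunday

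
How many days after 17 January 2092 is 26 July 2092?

January 2092: 31 − 17 = 14 days remain.
Then February 2092 (29), March (31), April (30), May (31), June (30): 29 + 31 + 30 + 31 + 30 = 151 days.
July 1–26, 2092: 26 days.
Total: 14 + 151 + 26 = 191 days.

191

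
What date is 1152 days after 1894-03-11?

1897-05-06

Count 1152 days after March 11, 1894:
Day-of-year of March 11, 1894: 70.
Day-of-year of May 6, 1897: 126.
1894 has 365 days, so 365 − 70 = 295 days remain in 1894.
Full years: 1895: 365; 1896: 366. Sum = 731.
Total: 295 + 731 + 126 = 1152 days.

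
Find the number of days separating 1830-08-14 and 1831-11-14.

August 1830: 31 − 14 = 17 days remain.
Then 14 full months totalling 426 days.
November 1–14, 1831: 14 days.
Total: 17 + 426 + 14 = 457 days.

457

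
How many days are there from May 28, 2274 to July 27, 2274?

May 2274: 31 − 28 = 3 days remain.
Then June (30): 30 days.
July 1–27, 2274: 27 days.
Total: 3 + 30 + 27 = 60 days.

60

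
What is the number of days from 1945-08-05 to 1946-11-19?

August 1945: 31 − 5 = 26 days remain.
Then 14 full months totalling 426 days.
November 1–19, 1946: 19 days.
Total: 26 + 426 + 19 = 471 days.

471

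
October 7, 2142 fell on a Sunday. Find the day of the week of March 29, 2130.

Count forward from the earlier date (March 29, 2130) to the later (October 7, 2142):
Day-of-year of March 29, 2130: 88.
Day-of-year of October 7, 2142: 280.
2130 has 365 days, so 365 − 88 = 277 days remain in 2130.
Full years 2131–2141: 8 common + 3 leap = 8×365 + 3×366 = 4018 days.
Total: 277 + 4018 + 280 = 4575 days.
4575 mod 7 = 4, so 4 days before Sunday is Wednesday.

Wednesday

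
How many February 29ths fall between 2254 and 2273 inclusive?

Years divisible by 4 in [2254, 2273]: 2256, 2260, 2264, 2268, 2272.
No century exceptions apply. Count: 5.

5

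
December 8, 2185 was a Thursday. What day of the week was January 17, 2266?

From December 8, 2185 to December 8, 2265: 80 years, of which 19 contain a Feb 29 — 61×365 + 19×366 = 29219 days.
(2200 is not a leap year (divisible by 100 but not 400).)
December 2265: 31 − 8 = 23 days remain.
January 1–17, 2266: 17 days.
Residual: 40 days.
Total: 29259 days.
29259 mod 7 = 6, so 6 days after Thursday is Wednesday.

Wednesday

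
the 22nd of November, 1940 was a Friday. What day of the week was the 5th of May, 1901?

Count forward from the earlier date (May 5, 1901) to the later (November 22, 1940):
Day-of-year of May 5, 1901: 125.
Day-of-year of November 22, 1940: 327.
1901 has 365 days, so 365 − 125 = 240 days remain in 1901.
Full years 1902–1939: 29 common + 9 leap = 29×365 + 9×366 = 13879 days.
Total: 240 + 13879 + 327 = 14446 days.
14446 mod 7 = 5, so 5 days before Friday is Sunday.

Sunday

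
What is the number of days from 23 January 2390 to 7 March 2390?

January 2390: 31 − 23 = 8 days remain.
Then February 2390 (28): 28 days.
March 1–7, 2390: 7 days.
Total: 8 + 28 + 7 = 43 days.

43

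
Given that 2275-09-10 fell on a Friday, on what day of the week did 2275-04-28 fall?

Count forward from the earlier date (April 28, 2275) to the later (September 10, 2275):
April 2275: 30 − 28 = 2 days remain.
Then May (31), June (30), July (31), August (31): 31 + 30 + 31 + 31 = 123 days.
September 1–10, 2275: 10 days.
Total: 2 + 123 + 10 = 135 days.
135 mod 7 = 2, so 2 days before Friday is Wednesday.

Wednesday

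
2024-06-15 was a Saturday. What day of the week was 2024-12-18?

June 2024: 30 − 15 = 15 days remain.
Then July (31), August (31), September (30), October (31), November (30): 31 + 31 + 30 + 31 + 30 = 153 days.
December 1–18, 2024: 18 days.
Total: 15 + 153 + 18 = 186 days.
186 mod 7 = 4, so 4 days after Saturday is Wednesday.

Wednesday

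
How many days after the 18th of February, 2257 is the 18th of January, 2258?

Day-of-year of February 18, 2257: 49.
Day-of-year of January 18, 2258: 18.
2257 has 365 days, so 365 − 49 = 316 days remain in 2257.
Total: 316 + 18 = 334 days.

334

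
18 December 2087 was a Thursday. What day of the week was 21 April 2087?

Count forward from the earlier date (April 21, 2087) to the later (December 18, 2087):
April 2087: 30 − 21 = 9 days remain.
Then May (31), June (30), July (31), August (31), September (30), October (31), November (30): 31 + 30 + 31 + 31 + 30 + 31 + 30 = 214 days.
December 1–18, 2087: 18 days.
Total: 9 + 214 + 18 = 241 days.
241 mod 7 = 3, so 3 days before Thursday is Monday.

Monday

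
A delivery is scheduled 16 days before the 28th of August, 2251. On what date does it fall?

the 12th of August, 2251

Count 16 days before August 28, 2251:
Within August 2251: 28 − 12 = 16 days.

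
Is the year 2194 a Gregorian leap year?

No

2194 is not a leap year.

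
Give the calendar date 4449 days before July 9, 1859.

May 4, 1847

Count 4449 days before July 9, 1859:
From May 4, 1847 to May 4, 1859: 12 years, of which 3 contain a Feb 29 — 9×365 + 3×366 = 4383 days.
May 1859: 31 − 4 = 27 days remain.
Then June (30): 30 days.
July 1–9, 1859: 9 days.
Residual: 66 days.
Total: 4449 days.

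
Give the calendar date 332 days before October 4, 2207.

November 6, 2206

Count 332 days before October 4, 2207:
November 2206: 30 − 6 = 24 days remain.
Then 10 full months totalling 304 days.
October 1–4, 2207: 4 days.
Residual: 332 days.
Total: 332 days.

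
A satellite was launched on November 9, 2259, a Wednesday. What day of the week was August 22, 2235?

Saturday

Count forward from the earlier date (August 22, 2235) to the later (November 9, 2259):
From August 22, 2235 to August 22, 2259: 24 years, of which 6 contain a Feb 29 — 18×365 + 6×366 = 8766 days.
August 2259: 31 − 22 = 9 days remain.
Then September (30), October (31): 30 + 31 = 61 days.
November 1–9, 2259: 9 days.
Residual: 79 days.
Total: 8845 days.
8845 mod 7 = 4, so 4 days before Wednesday is Saturday.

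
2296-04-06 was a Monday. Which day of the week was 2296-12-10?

April 2296: 30 − 6 = 24 days remain.
Then May (31), June (30), July (31), August (31), September (30), October (31), November (30): 31 + 30 + 31 + 31 + 30 + 31 + 30 = 214 days.
December 1–10, 2296: 10 days.
Total: 24 + 214 + 10 = 248 days.
248 mod 7 = 3, so 3 days after Monday is Thursday.

Thursday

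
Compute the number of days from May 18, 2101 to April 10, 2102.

327

May 2101: 31 − 18 = 13 days remain.
Then 10 full months totalling 304 days.
April 1–10, 2102: 10 days.
Residual: 327 days.
Total: 327 days.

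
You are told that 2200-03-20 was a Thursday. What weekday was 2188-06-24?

Tuesday

Count forward from the earlier date (June 24, 2188) to the later (March 20, 2200):
Day-of-year of June 24, 2188: 176.
Day-of-year of March 20, 2200: 79.
2188 has 366 days, so 366 − 176 = 190 days remain in 2188.
Full years 2189–2199: 9 common + 2 leap = 9×365 + 2×366 = 4017 days.
Total: 190 + 4017 + 79 = 4286 days.
4286 mod 7 = 2, so 2 days before Thursday is Tuesday.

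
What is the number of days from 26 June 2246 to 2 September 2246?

68

June 2246: 30 − 26 = 4 days remain.
Then July (31), August (31): 31 + 31 = 62 days.
September 1–2, 2246: 2 days.
Total: 4 + 62 + 2 = 68 days.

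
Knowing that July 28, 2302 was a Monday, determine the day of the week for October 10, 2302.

July 2302: 31 − 28 = 3 days remain.
Then August (31), September (30): 31 + 30 = 61 days.
October 1–10, 2302: 10 days.
Total: 3 + 61 + 10 = 74 days.
74 mod 7 = 4, so 4 days after Monday is Friday.

Friday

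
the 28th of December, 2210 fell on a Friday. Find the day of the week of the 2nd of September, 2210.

Sunday

Count forward from the earlier date (September 2, 2210) to the later (December 28, 2210):
September 2210: 30 − 2 = 28 days remain.
Then October (31), November (30): 31 + 30 = 61 days.
December 1–28, 2210: 28 days.
Total: 28 + 61 + 28 = 117 days.
117 mod 7 = 5, so 5 days before Friday is Sunday.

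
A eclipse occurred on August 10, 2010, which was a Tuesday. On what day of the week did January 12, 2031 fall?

Day-of-year of August 10, 2010: 222.
Day-of-year of January 12, 2031: 12.
2010 has 365 days, so 365 − 222 = 143 days remain in 2010.
Full years 2011–2030: 15 common + 5 leap = 15×365 + 5×366 = 7305 days.
Total: 143 + 7305 + 12 = 7460 days.
7460 mod 7 = 5, so 5 days after Tuesday is Sunday.

Sunday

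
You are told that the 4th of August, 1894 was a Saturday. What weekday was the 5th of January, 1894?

Count forward from the earlier date (January 5, 1894) to the later (August 4, 1894):
January 1894: 31 − 5 = 26 days remain.
Then February 1894 (28), March (31), April (30), May (31), June (30), July (31): 28 + 31 + 30 + 31 + 30 + 31 = 181 days.
August 1–4, 1894: 4 days.
Total: 26 + 181 + 4 = 211 days.
211 mod 7 = 1, so 1 day before Saturday is Friday.

Friday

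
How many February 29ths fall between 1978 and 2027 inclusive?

12

Years divisible by 4 in [1978, 2027]: 1980, 1984, 1988, 1992, 1996, 2000, 2004, 2008, 2012, 2016, 2020, 2024.
2000 is divisible by 400, so still leap.
No century exceptions apply. Count: 12.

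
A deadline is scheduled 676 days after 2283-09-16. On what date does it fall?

2285-07-23

Count 676 days after September 16, 2283:
September 16, 2283 → September 16, 2284: 366 days (2284 is a leap year).
September 2284: 30 − 16 = 14 days remain.
Then 9 full months totalling 273 days.
July 1–23, 2285: 23 days.
Residual: 310 days.
Total: 676 days.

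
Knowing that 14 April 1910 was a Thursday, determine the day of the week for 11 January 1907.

Friday

Count forward from the earlier date (January 11, 1907) to the later (April 14, 1910):
Day-of-year of January 11, 1907: 11.
Day-of-year of April 14, 1910: 104.
1907 has 365 days, so 365 − 11 = 354 days remain in 1907.
Full years: 1908: 366; 1909: 365. Sum = 731.
Total: 354 + 731 + 104 = 1189 days.
1189 mod 7 = 6, so 6 days before Thursday is Friday.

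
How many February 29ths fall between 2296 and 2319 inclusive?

5

Years divisible by 4 in [2296, 2319]: 2296, 2300, 2304, 2308, 2312, 2316.
Of these, 2300 is divisible by 100 but not 400, so not leap.
Leap years: 6 − 1 = 5.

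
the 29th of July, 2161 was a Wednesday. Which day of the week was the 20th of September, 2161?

July 2161: 31 − 29 = 2 days remain.
Then August (31): 31 days.
September 1–20, 2161: 20 days.
Total: 2 + 31 + 20 = 53 days.
53 mod 7 = 4, so 4 days after Wednesday is Sunday.

Sunday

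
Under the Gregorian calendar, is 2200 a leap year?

2200 is not a leap year (divisible by 100 but not 400).

No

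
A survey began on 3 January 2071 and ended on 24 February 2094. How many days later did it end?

Day-of-year of January 3, 2071: 3.
Day-of-year of February 24, 2094: 55.
2071 has 365 days, so 365 − 3 = 362 days remain in 2071.
Full years 2072–2093: 16 common + 6 leap = 16×365 + 6×366 = 8036 days.
Total: 362 + 8036 + 55 = 8453 days.

8453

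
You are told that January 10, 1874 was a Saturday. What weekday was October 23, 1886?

From January 10, 1874 to January 10, 1886: 12 years, of which 3 contain a Feb 29 — 9×365 + 3×366 = 4383 days.
January 1886: 31 − 10 = 21 days remain.
Then February 1886 (28), March (31), April (30), May (31), June (30), July (31), August (31), September (30): 28 + 31 + 30 + 31 + 30 + 31 + 31 + 30 = 242 days.
October 1–23, 1886: 23 days.
Residual: 286 days.
Total: 4669 days.
4669 is a multiple of 7, so October 23, 1886 falls on the same weekday: Saturday.

Saturday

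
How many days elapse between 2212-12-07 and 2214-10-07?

Day-of-year of December 7, 2212: 342.
Day-of-year of October 7, 2214: 280.
2212 has 366 days, so 366 − 342 = 24 days remain in 2212.
Full years: 2213: 365. Sum = 365.
Total: 24 + 365 + 280 = 669 days.

669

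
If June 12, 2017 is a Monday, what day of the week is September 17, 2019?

Tuesday

June 12, 2017 → June 12, 2018: 365 days.
June 12, 2018 → June 12, 2019: 365 days.
June 2019: 30 − 12 = 18 days remain.
Then July (31), August (31): 31 + 31 = 62 days.
September 1–17, 2019: 17 days.
Residual: 97 days.
Total: 827 days.
827 mod 7 = 1, so 1 day after Monday is Tuesday.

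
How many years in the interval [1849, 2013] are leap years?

40

Years divisible by 4: 1852, 1856, …, 2012 — 41 in all.
Of these, 1900 is divisible by 100 but not 400, so not leap.
2000 is divisible by 400, so still leap.
Leap years: 41 − 1 = 40.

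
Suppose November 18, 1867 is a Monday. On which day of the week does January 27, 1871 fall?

Friday

Day-of-year of November 18, 1867: 322.
Day-of-year of January 27, 1871: 27.
1867 has 365 days, so 365 − 322 = 43 days remain in 1867.
Full years: 1868: 366; 1869: 365; 1870: 365. Sum = 1096.
Total: 43 + 1096 + 27 = 1166 days.
1166 mod 7 = 4, so 4 days after Monday is Friday.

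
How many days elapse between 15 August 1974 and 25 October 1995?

Day-of-year of August 15, 1974: 227.
Day-of-year of October 25, 1995: 298.
1974 has 365 days, so 365 − 227 = 138 days remain in 1974.
Full years 1975–1994: 15 common + 5 leap = 15×365 + 5×366 = 7305 days.
Total: 138 + 7305 + 298 = 7741 days.

7741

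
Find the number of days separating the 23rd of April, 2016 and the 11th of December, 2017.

597

April 23, 2016 → April 23, 2017: 365 days.
April 2017: 30 − 23 = 7 days remain.
Then May (31), June (30), July (31), August (31), September (30), October (31), November (30): 31 + 30 + 31 + 31 + 30 + 31 + 30 = 214 days.
December 1–11, 2017: 11 days.
Residual: 232 days.
Total: 597 days.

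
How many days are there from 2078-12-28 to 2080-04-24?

483

December 28, 2078 → December 28, 2079: 365 days.
December 2079: 31 − 28 = 3 days remain.
Then January (31), February 2080 (29), March (31): 31 + 29 + 31 = 91 days.
April 1–24, 2080: 24 days.
Residual: 118 days.
Total: 483 days.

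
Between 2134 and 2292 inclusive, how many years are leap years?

Years divisible by 4: 2136, 2140, …, 2292 — 40 in all.
Of these, 2200 is divisible by 100 but not 400, so not leap.
Leap years: 40 − 1 = 39.

39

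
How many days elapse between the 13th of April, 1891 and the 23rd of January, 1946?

20008

Day-of-year of April 13, 1891: 103.
Day-of-year of January 23, 1946: 23.
1891 has 365 days, so 365 − 103 = 262 days remain in 1891.
Full years 1892–1945: 41 common + 13 leap = 41×365 + 13×366 = 19723 days.
Total: 262 + 19723 + 23 = 20008 days.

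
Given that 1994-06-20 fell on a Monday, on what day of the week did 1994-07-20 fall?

June 1994: 30 − 20 = 10 days remain.
July 1–20, 1994: 20 days.
Total: 10 + 20 = 30 days.
30 mod 7 = 2, so 2 days after Monday is Wednesday.

Wednesday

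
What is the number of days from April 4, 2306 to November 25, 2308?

966

April 4, 2306 → April 4, 2307: 365 days.
April 4, 2307 → April 4, 2308: 366 days (2308 is a leap year).
April 2308: 30 − 4 = 26 days remain.
Then May (31), June (30), July (31), August (31), September (30), October (31): 31 + 30 + 31 + 31 + 30 + 31 = 184 days.
November 1–25, 2308: 25 days.
Residual: 235 days.
Total: 966 days.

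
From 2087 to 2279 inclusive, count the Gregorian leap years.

Years divisible by 4: 2088, 2092, …, 2276 — 48 in all.
Of these, 2100, 2200 are divisible by 100 but not 400, so not leap.
Leap years: 48 − 2 = 46.

46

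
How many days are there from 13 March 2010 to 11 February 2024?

Day-of-year of March 13, 2010: 72.
Day-of-year of February 11, 2024: 42.
2010 has 365 days, so 365 − 72 = 293 days remain in 2010.
Full years 2011–2023: 10 common + 3 leap = 10×365 + 3×366 = 4748 days.
Total: 293 + 4748 + 42 = 5083 days.

5083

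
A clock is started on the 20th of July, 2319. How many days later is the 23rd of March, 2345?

9378

Day-of-year of July 20, 2319: 201.
Day-of-year of March 23, 2345: 82.
2319 has 365 days, so 365 − 201 = 164 days remain in 2319.
Full years 2320–2344: 18 common + 7 leap = 18×365 + 7×366 = 9132 days.
Total: 164 + 9132 + 82 = 9378 days.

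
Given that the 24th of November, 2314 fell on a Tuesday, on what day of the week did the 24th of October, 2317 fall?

November 24, 2314 → November 24, 2315: 365 days.
November 24, 2315 → November 24, 2316: 366 days (2316 is a leap year).
November 2316: 30 − 24 = 6 days remain.
Then 10 full months totalling 304 days.
October 1–24, 2317: 24 days.
Residual: 334 days.
Total: 1065 days.
1065 mod 7 = 1, so 1 day after Tuesday is Wednesday.

Wednesday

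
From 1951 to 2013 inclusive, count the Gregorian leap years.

Years divisible by 4: 1952, 1956, …, 2012 — 16 in all.
2000 is divisible by 400, so still leap.
No century exceptions apply. Count: 16.

16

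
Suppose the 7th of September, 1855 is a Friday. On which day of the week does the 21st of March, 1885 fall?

Saturday

From September 7, 1855 to September 7, 1884: 29 years, of which 8 contain a Feb 29 — 21×365 + 8×366 = 10593 days.
September 1884: 30 − 7 = 23 days remain.
Then October (31), November (30), December (31), January (31), February 1885 (28): 31 + 30 + 31 + 31 + 28 = 151 days.
March 1–21, 1885: 21 days.
Residual: 195 days.
Total: 10788 days.
10788 mod 7 = 1, so 1 day after Friday is Saturday.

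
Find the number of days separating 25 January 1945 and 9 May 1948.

1200

January 25, 1945 → January 25, 1946: 365 days.
January 25, 1946 → January 25, 1947: 365 days.
January 25, 1947 → January 25, 1948: 365 days.
January 1948: 31 − 25 = 6 days remain.
Then February 1948 (29), March (31), April (30): 29 + 31 + 30 = 90 days.
May 1–9, 1948: 9 days.
Residual: 105 days.
Total: 1200 days.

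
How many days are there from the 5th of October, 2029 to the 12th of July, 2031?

645

October 5, 2029 → October 5, 2030: 365 days.
October 2030: 31 − 5 = 26 days remain.
Then November (30), December (31), January (31), February 2031 (28), March (31), April (30), May (31), June (30): 30 + 31 + 31 + 28 + 31 + 30 + 31 + 30 = 242 days.
July 1–12, 2031: 12 days.
Residual: 280 days.
Total: 645 days.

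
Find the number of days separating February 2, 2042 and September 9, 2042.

February 2042: 28 − 2 = 26 days remain (2042 is not a leap year, so February has 28 days).
Then March (31), April (30), May (31), June (30), July (31), August (31): 31 + 30 + 31 + 30 + 31 + 31 = 184 days.
September 1–9, 2042: 9 days.
Total: 26 + 184 + 9 = 219 days.

219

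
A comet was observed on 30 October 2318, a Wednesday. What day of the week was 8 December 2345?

Saturday

Day-of-year of October 30, 2318: 303.
Day-of-year of December 8, 2345: 342.
2318 has 365 days, so 365 − 303 = 62 days remain in 2318.
Full years 2319–2344: 19 common + 7 leap = 19×365 + 7×366 = 9497 days.
Total: 62 + 9497 + 342 = 9901 days.
9901 mod 7 = 3, so 3 days after Wednesday is Saturday.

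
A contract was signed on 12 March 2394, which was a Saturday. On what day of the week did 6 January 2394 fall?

Thursday

Count forward from the earlier date (January 6, 2394) to the later (March 12, 2394):
January 2394: 31 − 6 = 25 days remain.
Then February 2394 (28): 28 days.
March 1–12, 2394: 12 days.
Total: 25 + 28 + 12 = 65 days.
65 mod 7 = 2, so 2 days before Saturday is Thursday.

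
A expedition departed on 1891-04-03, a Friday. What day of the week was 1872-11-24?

Sunday

Count forward from the earlier date (November 24, 1872) to the later (April 3, 1891):
From November 24, 1872 to November 24, 1890: 18 years, of which 4 contain a Feb 29 — 14×365 + 4×366 = 6574 days.
November 1890: 30 − 24 = 6 days remain.
Then December (31), January (31), February 1891 (28), March (31): 31 + 31 + 28 + 31 = 121 days.
April 1–3, 1891: 3 days.
Residual: 130 days.
Total: 6704 days.
6704 mod 7 = 5, so 5 days before Friday is Sunday.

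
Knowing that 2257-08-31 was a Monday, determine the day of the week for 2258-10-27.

Wednesday

August 2257: 31 − 31 = 0 days remain.
Then 13 full months totalling 395 days.
October 1–27, 2258: 27 days.
Total: 0 + 395 + 27 = 422 days.
422 mod 7 = 2, so 2 days after Monday is Wednesday.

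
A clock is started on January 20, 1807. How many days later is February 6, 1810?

January 20, 1807 → January 20, 1808: 365 days.
January 20, 1808 → January 20, 1809: 366 days (1808 is a leap year).
January 20, 1809 → January 20, 1810: 365 days.
January 1810: 31 − 20 = 11 days remain.
February 1–6, 1810: 6 days (1810 is not a leap year).
Residual: 17 days.
Total: 1113 days.

1113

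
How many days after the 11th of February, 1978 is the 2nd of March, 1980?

February 11, 1978 → February 11, 1979: 365 days.
February 11, 1979 → February 11, 1980: 365 days.
February 1980: 29 − 11 = 18 days remain (1980 is a leap year, so February has 29 days).
March 1–2, 1980: 2 days.
Residual: 20 days.
Total: 750 days.

750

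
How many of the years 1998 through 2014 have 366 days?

4

Years divisible by 4 in [1998, 2014]: 2000, 2004, 2008, 2012.
2000 is divisible by 400, so still leap.
No century exceptions apply. Count: 4.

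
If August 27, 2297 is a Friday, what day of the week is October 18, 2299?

Day-of-year of August 27, 2297: 239.
Day-of-year of October 18, 2299: 291.
2297 has 365 days, so 365 − 239 = 126 days remain in 2297.
Full years: 2298: 365. Sum = 365.
Total: 126 + 365 + 291 = 782 days.
782 mod 7 = 5, so 5 days after Friday is Wednesday.

Wednesday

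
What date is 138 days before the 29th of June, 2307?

the 11th of February, 2307

Count 138 days before June 29, 2307:
February 2307: 28 − 11 = 17 days remain (2307 is not a leap year, so February has 28 days).
Then March (31), April (30), May (31): 31 + 30 + 31 = 92 days.
June 1–29, 2307: 29 days.
Total: 17 + 92 + 29 = 138 days.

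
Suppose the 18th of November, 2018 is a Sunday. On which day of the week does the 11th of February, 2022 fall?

Friday

November 18, 2018 → November 18, 2019: 365 days.
November 18, 2019 → November 18, 2020: 366 days (2020 is a leap year).
November 18, 2020 → November 18, 2021: 365 days.
November 2021: 30 − 18 = 12 days remain.
Then December (31), January (31): 31 + 31 = 62 days.
February 1–11, 2022: 11 days (2022 is not a leap year).
Residual: 85 days.
Total: 1181 days.
1181 mod 7 = 5, so 5 days after Sunday is Friday.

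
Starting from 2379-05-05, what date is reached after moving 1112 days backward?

2376-04-18

Count 1112 days before May 5, 2379:
April 18, 2376 → April 18, 2377: 365 days.
April 18, 2377 → April 18, 2378: 365 days.
April 18, 2378 → April 18, 2379: 365 days.
April 2379: 30 − 18 = 12 days remain.
May 1–5, 2379: 5 days.
Residual: 17 days.
Total: 1112 days.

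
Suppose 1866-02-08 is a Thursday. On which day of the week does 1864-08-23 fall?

Count forward from the earlier date (August 23, 1864) to the later (February 8, 1866):
August 23, 1864 → August 23, 1865: 365 days.
August 1865: 31 − 23 = 8 days remain.
Then September (30), October (31), November (30), December (31), January (31): 30 + 31 + 30 + 31 + 31 = 153 days.
February 1–8, 1866: 8 days (1866 is not a leap year).
Residual: 169 days.
Total: 534 days.
534 mod 7 = 2, so 2 days before Thursday is Tuesday.

Tuesday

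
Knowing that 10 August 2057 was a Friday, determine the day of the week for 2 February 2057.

Count forward from the earlier date (February 2, 2057) to the later (August 10, 2057):
February 2057: 28 − 2 = 26 days remain (2057 is not a leap year, so February has 28 days).
Then March (31), April (30), May (31), June (30), July (31): 31 + 30 + 31 + 30 + 31 = 153 days.
August 1–10, 2057: 10 days.
Total: 26 + 153 + 10 = 189 days.
189 is a multiple of 7, so 2 February 2057 falls on the same weekday: Friday.

Friday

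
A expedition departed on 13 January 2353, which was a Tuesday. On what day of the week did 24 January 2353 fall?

Saturday

Within January 2353: 24 − 13 = 11 days.
11 mod 7 = 4, so 4 days after Tuesday is Saturday.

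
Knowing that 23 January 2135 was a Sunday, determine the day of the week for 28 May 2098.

Wednesday

Count forward from the earlier date (May 28, 2098) to the later (January 23, 2135):
Day-of-year of May 28, 2098: 148.
Day-of-year of January 23, 2135: 23.
2098 has 365 days, so 365 − 148 = 217 days remain in 2098.
Full years 2099–2134: 28 common + 8 leap = 28×365 + 8×366 = 13148 days.
Total: 217 + 13148 + 23 = 13388 days.
13388 mod 7 = 4, so 4 days before Sunday is Wednesday.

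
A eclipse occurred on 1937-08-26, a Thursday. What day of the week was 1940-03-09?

Saturday

August 26, 1937 → August 26, 1938: 365 days.
August 26, 1938 → August 26, 1939: 365 days.
August 1939: 31 − 26 = 5 days remain.
Then September (30), October (31), November (30), December (31), January (31), February 1940 (29): 30 + 31 + 30 + 31 + 31 + 29 = 182 days.
March 1–9, 1940: 9 days.
Residual: 196 days.
Total: 926 days.
926 mod 7 = 2, so 2 days after Thursday is Saturday.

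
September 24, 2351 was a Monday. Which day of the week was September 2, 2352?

Day-of-year of September 24, 2351: 267.
Day-of-year of September 2, 2352: 246.
2351 has 365 days, so 365 − 267 = 98 days remain in 2351.
Total: 98 + 246 = 344 days.
344 mod 7 = 1, so 1 day after Monday is Tuesday.

Tuesday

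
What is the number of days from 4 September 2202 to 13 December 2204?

831

September 4, 2202 → September 4, 2203: 365 days.
September 4, 2203 → September 4, 2204: 366 days (2204 is a leap year).
September 2204: 30 − 4 = 26 days remain.
Then October (31), November (30): 31 + 30 = 61 days.
December 1–13, 2204: 13 days.
Residual: 100 days.
Total: 831 days.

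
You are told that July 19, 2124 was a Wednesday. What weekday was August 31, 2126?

July 2124: 31 − 19 = 12 days remain.
Then 24 full months totalling 730 days.
August 1–31, 2126: 31 days.
Total: 12 + 730 + 31 = 773 days.
773 mod 7 = 3, so 3 days after Wednesday is Saturday.

Saturday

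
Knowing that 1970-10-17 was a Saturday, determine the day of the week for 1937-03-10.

Wednesday

Count forward from the earlier date (March 10, 1937) to the later (October 17, 1970):
Day-of-year of March 10, 1937: 69.
Day-of-year of October 17, 1970: 290.
1937 has 365 days, so 365 − 69 = 296 days remain in 1937.
Full years 1938–1969: 24 common + 8 leap = 24×365 + 8×366 = 11688 days.
Total: 296 + 11688 + 290 = 12274 days.
12274 mod 7 = 3, so 3 days before Saturday is Wednesday.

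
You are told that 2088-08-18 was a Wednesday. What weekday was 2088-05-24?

Count forward from the earlier date (May 24, 2088) to the later (August 18, 2088):
May 2088: 31 − 24 = 7 days remain.
Then June (30), July (31): 30 + 31 = 61 days.
August 1–18, 2088: 18 days.
Total: 7 + 61 + 18 = 86 days.
86 mod 7 = 2, so 2 days before Wednesday is Monday.

Monday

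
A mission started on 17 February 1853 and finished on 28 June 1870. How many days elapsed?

6340

Day-of-year of February 17, 1853: 48.
Day-of-year of June 28, 1870: 179.
1853 has 365 days, so 365 − 48 = 317 days remain in 1853.
Full years 1854–1869: 12 common + 4 leap = 12×365 + 4×366 = 5844 days.
Total: 317 + 5844 + 179 = 6340 days.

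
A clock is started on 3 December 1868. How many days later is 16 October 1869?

December 1868: 31 − 3 = 28 days remain.
Then 9 full months totalling 273 days.
October 1–16, 1869: 16 days.
Residual: 317 days.
Total: 317 days.

317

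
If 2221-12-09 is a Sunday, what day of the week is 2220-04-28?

Friday

Count forward from the earlier date (April 28, 2220) to the later (December 9, 2221):
April 28, 2220 → April 28, 2221: 365 days.
April 2221: 30 − 28 = 2 days remain.
Then May (31), June (30), July (31), August (31), September (30), October (31), November (30): 31 + 30 + 31 + 31 + 30 + 31 + 30 = 214 days.
December 1–9, 2221: 9 days.
Residual: 225 days.
Total: 590 days.
590 mod 7 = 2, so 2 days before Sunday is Friday.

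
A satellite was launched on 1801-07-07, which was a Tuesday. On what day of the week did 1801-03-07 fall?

Count forward from the earlier date (March 7, 1801) to the later (July 7, 1801):
March 1801: 31 − 7 = 24 days remain.
Then April (30), May (31), June (30): 30 + 31 + 30 = 91 days.
July 1–7, 1801: 7 days.
Total: 24 + 91 + 7 = 122 days.
122 mod 7 = 3, so 3 days before Tuesday is Saturday.

Saturday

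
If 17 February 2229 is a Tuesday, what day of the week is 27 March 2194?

Thursday

Count forward from the earlier date (March 27, 2194) to the later (February 17, 2229):
From March 27, 2194 to March 27, 2228: 34 years, of which 8 contain a Feb 29 — 26×365 + 8×366 = 12418 days.
(2200 is not a leap year (divisible by 100 but not 400).)
March 2228: 31 − 27 = 4 days remain.
Then 10 full months totalling 306 days.
February 1–17, 2229: 17 days (2229 is not a leap year).
Residual: 327 days.
Total: 12745 days.
12745 mod 7 = 5, so 5 days before Tuesday is Thursday.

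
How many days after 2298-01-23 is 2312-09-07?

Day-of-year of January 23, 2298: 23.
Day-of-year of September 7, 2312: 251.
2298 has 365 days, so 365 − 23 = 342 days remain in 2298.
Full years 2299–2311: 11 common + 2 leap = 11×365 + 2×366 = 4747 days.
Total: 342 + 4747 + 251 = 5340 days.

5340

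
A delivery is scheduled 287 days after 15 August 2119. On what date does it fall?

28 May 2120

Count 287 days after August 15, 2119:
Day-of-year of August 15, 2119: 227.
Day-of-year of May 28, 2120: 149.
2119 has 365 days, so 365 − 227 = 138 days remain in 2119.
Total: 138 + 149 = 287 days.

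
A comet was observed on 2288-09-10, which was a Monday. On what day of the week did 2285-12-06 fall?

Count forward from the earlier date (December 6, 2285) to the later (September 10, 2288):
December 6, 2285 → December 6, 2286: 365 days.
December 6, 2286 → December 6, 2287: 365 days.
December 2287: 31 − 6 = 25 days remain.
Then January (31), February 2288 (29), March (31), April (30), May (31), June (30), July (31), August (31): 31 + 29 + 31 + 30 + 31 + 30 + 31 + 31 = 244 days.
September 1–10, 2288: 10 days.
Residual: 279 days.
Total: 1009 days.
1009 mod 7 = 1, so 1 day before Monday is Sunday.

Sunday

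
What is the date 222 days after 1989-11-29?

1990-07-09

Count 222 days after November 29, 1989:
November 1989: 30 − 29 = 1 day remains.
Then December (31), January (31), February 1990 (28), March (31), April (30), May (31), June (30): 31 + 31 + 28 + 31 + 30 + 31 + 30 = 212 days.
July 1–9, 1990: 9 days.
Residual: 222 days.
Total: 222 days.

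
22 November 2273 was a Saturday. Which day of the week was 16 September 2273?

Tuesday

Count forward from the earlier date (September 16, 2273) to the later (November 22, 2273):
September 2273: 30 − 16 = 14 days remain.
Then October (31): 31 days.
November 1–22, 2273: 22 days.
Total: 14 + 31 + 22 = 67 days.
67 mod 7 = 4, so 4 days before Saturday is Tuesday.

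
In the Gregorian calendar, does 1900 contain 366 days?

1900 is not a leap year (divisible by 100 but not 400).

No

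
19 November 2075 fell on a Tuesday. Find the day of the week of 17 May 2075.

Count forward from the earlier date (May 17, 2075) to the later (November 19, 2075):
May 2075: 31 − 17 = 14 days remain.
Then June (30), July (31), August (31), September (30), October (31): 30 + 31 + 31 + 30 + 31 = 153 days.
November 1–19, 2075: 19 days.
Total: 14 + 153 + 19 = 186 days.
186 mod 7 = 4, so 4 days before Tuesday is Friday.

Friday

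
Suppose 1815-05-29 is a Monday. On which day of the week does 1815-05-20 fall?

Count forward from the earlier date (May 20, 1815) to the later (May 29, 1815):
Within May 1815: 29 − 20 = 9 days.
9 mod 7 = 2, so 2 days before Monday is Saturday.

Saturday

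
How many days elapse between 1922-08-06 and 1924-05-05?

August 6, 1922 → August 6, 1923: 365 days.
August 1923: 31 − 6 = 25 days remain.
Then September (30), October (31), November (30), December (31), January (31), February 1924 (29), March (31), April (30): 30 + 31 + 30 + 31 + 31 + 29 + 31 + 30 = 243 days.
May 1–5, 1924: 5 days.
Residual: 273 days.
Total: 638 days.

638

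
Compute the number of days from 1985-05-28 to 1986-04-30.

337

May 1985: 31 − 28 = 3 days remain.
Then 10 full months totalling 304 days.
April 1–30, 1986: 30 days.
Total: 3 + 304 + 30 = 337 days.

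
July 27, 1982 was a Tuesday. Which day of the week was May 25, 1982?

Tuesday

Count forward from the earlier date (May 25, 1982) to the later (July 27, 1982):
May 1982: 31 − 25 = 6 days remain.
Then June (30): 30 days.
July 1–27, 1982: 27 days.
Total: 6 + 30 + 27 = 63 days.
63 is a multiple of 7, so May 25, 1982 falls on the same weekday: Tuesday.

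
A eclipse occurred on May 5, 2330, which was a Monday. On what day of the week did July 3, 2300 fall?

Tuesday

Count forward from the earlier date (July 3, 2300) to the later (May 5, 2330):
From July 3, 2300 to July 3, 2329: 29 years, of which 7 contain a Feb 29 — 22×365 + 7×366 = 10592 days.
July 2329: 31 − 3 = 28 days remain.
Then 9 full months totalling 273 days.
May 1–5, 2330: 5 days.
Residual: 306 days.
Total: 10898 days.
10898 mod 7 = 6, so 6 days before Monday is Tuesday.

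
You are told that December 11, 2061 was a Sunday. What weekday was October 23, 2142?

Tuesday

From December 11, 2061 to December 11, 2141: 80 years, of which 19 contain a Feb 29 — 61×365 + 19×366 = 29219 days.
(2100 is not a leap year (divisible by 100 but not 400).)
December 2141: 31 − 11 = 20 days remain.
Then 9 full months totalling 273 days.
October 1–23, 2142: 23 days.
Residual: 316 days.
Total: 29535 days.
29535 mod 7 = 2, so 2 days after Sunday is Tuesday.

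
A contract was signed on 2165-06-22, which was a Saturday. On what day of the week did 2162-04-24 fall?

Count forward from the earlier date (April 24, 2162) to the later (June 22, 2165):
April 24, 2162 → April 24, 2163: 365 days.
April 24, 2163 → April 24, 2164: 366 days (2164 is a leap year).
April 24, 2164 → April 24, 2165: 365 days.
April 2165: 30 − 24 = 6 days remain.
Then May (31): 31 days.
June 1–22, 2165: 22 days.
Residual: 59 days.
Total: 1155 days.
1155 is a multiple of 7, so 2162-04-24 falls on the same weekday: Saturday.

Saturday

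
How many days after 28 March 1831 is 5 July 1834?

1195

March 28, 1831 → March 28, 1832: 366 days (1832 is a leap year).
March 28, 1832 → March 28, 1833: 365 days.
March 28, 1833 → March 28, 1834: 365 days.
March 1834: 31 − 28 = 3 days remain.
Then April (30), May (31), June (30): 30 + 31 + 30 = 91 days.
July 1–5, 1834: 5 days.
Residual: 99 days.
Total: 1195 days.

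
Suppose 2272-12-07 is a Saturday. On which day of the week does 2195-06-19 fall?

Count forward from the earlier date (June 19, 2195) to the later (December 7, 2272):
From June 19, 2195 to June 19, 2272: 77 years, of which 19 contain a Feb 29 — 58×365 + 19×366 = 28124 days.
(2200 is not a leap year (divisible by 100 but not 400).)
June 2272: 30 − 19 = 11 days remain.
Then July (31), August (31), September (30), October (31), November (30): 31 + 31 + 30 + 31 + 30 = 153 days.
December 1–7, 2272: 7 days.
Residual: 171 days.
Total: 28295 days.
28295 mod 7 = 1, so 1 day before Saturday is Friday.

Friday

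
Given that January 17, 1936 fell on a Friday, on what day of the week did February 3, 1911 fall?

Count forward from the earlier date (February 3, 1911) to the later (January 17, 1936):
From February 3, 1911 to February 3, 1935: 24 years, of which 6 contain a Feb 29 — 18×365 + 6×366 = 8766 days.
February 1935: 28 − 3 = 25 days remain (1935 is not a leap year, so February has 28 days).
Then 10 full months totalling 306 days.
January 1–17, 1936: 17 days.
Residual: 348 days.
Total: 9114 days.
9114 is a multiple of 7, so February 3, 1911 falls on the same weekday: Friday.

Friday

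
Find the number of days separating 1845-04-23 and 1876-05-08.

11338

From April 23, 1845 to April 23, 1876: 31 years, of which 8 contain a Feb 29 — 23×365 + 8×366 = 11323 days.
April 1876: 30 − 23 = 7 days remain.
May 1–8, 1876: 8 days.
Residual: 15 days.
Total: 11338 days.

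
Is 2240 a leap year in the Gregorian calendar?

Yes

2240 is a leap year.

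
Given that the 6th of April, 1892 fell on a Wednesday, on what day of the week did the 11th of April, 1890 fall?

Friday

Count forward from the earlier date (April 11, 1890) to the later (April 6, 1892):
Day-of-year of April 11, 1890: 101.
Day-of-year of April 6, 1892: 97.
1890 has 365 days, so 365 − 101 = 264 days remain in 1890.
Full years: 1891: 365. Sum = 365.
Total: 264 + 365 + 97 = 726 days.
726 mod 7 = 5, so 5 days before Wednesday is Friday.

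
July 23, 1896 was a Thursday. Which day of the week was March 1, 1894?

Count forward from the earlier date (March 1, 1894) to the later (July 23, 1896):
March 1, 1894 → March 1, 1895: 365 days.
March 1, 1895 → March 1, 1896: 366 days (1896 is a leap year).
March 1896: 31 − 1 = 30 days remain.
Then April (30), May (31), June (30): 30 + 31 + 30 = 91 days.
July 1–23, 1896: 23 days.
Residual: 144 days.
Total: 875 days.
875 is a multiple of 7, so March 1, 1894 falls on the same weekday: Thursday.

Thursday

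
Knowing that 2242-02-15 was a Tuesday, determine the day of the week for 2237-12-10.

Count forward from the earlier date (December 10, 2237) to the later (February 15, 2242):
December 10, 2237 → December 10, 2238: 365 days.
December 10, 2238 → December 10, 2239: 365 days.
December 10, 2239 → December 10, 2240: 366 days (2240 is a leap year).
December 10, 2240 → December 10, 2241: 365 days.
December 2241: 31 − 10 = 21 days remain.
Then January (31): 31 days.
February 1–15, 2242: 15 days (2242 is not a leap year).
Residual: 67 days.
Total: 1528 days.
1528 mod 7 = 2, so 2 days before Tuesday is Sunday.

Sunday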